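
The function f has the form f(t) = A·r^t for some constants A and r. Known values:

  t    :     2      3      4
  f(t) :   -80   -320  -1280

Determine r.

Consecutive ratio: -320/(-80) = 4, and -1280/(-320) = 4, so r = 4.
Then A·4^2 = -80 gives A = -5, and f(t) = -5·4^t.

4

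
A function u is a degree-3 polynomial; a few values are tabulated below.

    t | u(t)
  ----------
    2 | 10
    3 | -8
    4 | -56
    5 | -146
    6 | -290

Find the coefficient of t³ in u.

-2

First differences: -18, -48, -90, -144. Second differences: -30, -42, -54. Third differences: -12, -12.
Level-3 differences are constant, so u has degree 3.
Fitting a degree-3 polynomial gives u(t) = -2t³ + 3t² + 5t + 4.
The coefficient of t³ is -2.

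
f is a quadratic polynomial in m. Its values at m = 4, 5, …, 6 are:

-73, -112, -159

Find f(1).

-4

Write f(m) = am² + bm + c; the 3 given values yield a linear system in the 3 coefficients.
Solving, f(m) = -4m² - 3m + 3.
Then f(1) = -4.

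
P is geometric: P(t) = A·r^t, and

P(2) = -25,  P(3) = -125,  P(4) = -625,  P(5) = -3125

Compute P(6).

-15625

Consecutive ratio: -125/(-25) = 5, and -625/(-125) = 5, so r = 5.
Then A·5^2 = -25 gives A = -1, and P(t) = -1·5^t.
P(6) = -1·5^6 = -15625.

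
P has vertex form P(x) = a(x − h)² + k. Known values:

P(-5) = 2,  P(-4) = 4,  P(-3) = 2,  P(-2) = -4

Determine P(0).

-28

First differences 2, -2, -6; second difference -4 = 2a, so a = -2.
Expanding, the x-coefficient is −2ah = 4h; matching it to the data gives h = -4, and then k = 4.
So P(x) = -2(x + 4)² + 4.
P(0) = -2·4² + 4 = -28.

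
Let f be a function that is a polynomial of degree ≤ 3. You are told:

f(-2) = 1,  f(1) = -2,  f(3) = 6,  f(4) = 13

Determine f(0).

Write f(x) = ax³ + bx² + cx + d; the 4 given values yield a linear system in the 4 coefficients.
Solving, the leading coefficient vanishes, and f(x) = x² - 3.
Then f(0) = -3.

-3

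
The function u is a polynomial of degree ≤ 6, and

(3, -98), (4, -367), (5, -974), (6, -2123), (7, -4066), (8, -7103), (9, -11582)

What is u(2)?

-11

Write u(x) = ax^6 + bx^5 + cx^4 + dx³ + ex² + px + q; the 7 given values yield a linear system in the 7 coefficients.
Solving, the top 2 coefficients vanish, and u(x) = -2x^4 + 2x³ + x² + 1.
Then u(2) = -11.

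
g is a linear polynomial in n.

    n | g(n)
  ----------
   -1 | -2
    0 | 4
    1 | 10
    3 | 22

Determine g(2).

Write g(n) = an + b; the 4 given values yield a linear system in the 2 coefficients.
Solving, g(n) = 6n + 4.
Then g(2) = 16.

16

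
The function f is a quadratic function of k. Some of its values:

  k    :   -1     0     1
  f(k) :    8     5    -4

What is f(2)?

-19

Write f(k) = ak² + bk + c; the 3 given values yield a linear system in the 3 coefficients.
Solving, f(k) = -3k² - 6k + 5.
Then f(2) = -19.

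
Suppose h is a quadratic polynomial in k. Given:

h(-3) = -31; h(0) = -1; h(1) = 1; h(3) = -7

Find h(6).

Write h(k) = ak² + bk + c; the 4 given values yield a linear system in the 3 coefficients.
Solving, h(k) = -2k² + 4k - 1.
Then h(6) = -49.

-49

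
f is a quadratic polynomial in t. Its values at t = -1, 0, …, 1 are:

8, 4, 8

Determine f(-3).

Write f(t) = at² + bt + c; the 3 given values yield a linear system in the 3 coefficients.
Solving, f(t) = 4t² + 4.
Then f(-3) = 40.

40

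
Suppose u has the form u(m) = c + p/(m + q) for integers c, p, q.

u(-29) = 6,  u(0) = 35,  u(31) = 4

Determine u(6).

-1

(u(m) − c)(m + q) = p for each data point; the three points give a linear system in c and q, then p follows.
Solving: c = 5, q = -1, p = -30, so u(m) = 5 − 30/(m − 1).
Then u(6) = 5 − 30/5 = -1.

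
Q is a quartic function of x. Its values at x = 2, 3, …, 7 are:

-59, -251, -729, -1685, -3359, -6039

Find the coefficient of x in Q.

-1

First differences: -192, -478, -956, -1674, -2680. Second differences: -286, -478, -718, -1006. Third differences: -192, -240, -288. Fourth differences: -48, -48.
Level-4 differences are constant, so Q has degree 4.
Fitting a degree-4 polynomial gives Q(x) = -2x^4 - 4x³ + 3x² - x - 5.
The coefficient of x is -1.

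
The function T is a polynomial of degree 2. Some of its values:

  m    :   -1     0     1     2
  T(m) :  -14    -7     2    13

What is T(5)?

58

Write T(m) = am² + bm + c; the 4 given values yield a linear system in the 3 coefficients.
Solving, T(m) = m² + 8m - 7.
Then T(5) = 58.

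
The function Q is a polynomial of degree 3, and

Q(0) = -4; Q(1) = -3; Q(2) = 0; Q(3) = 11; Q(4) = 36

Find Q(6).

Write Q(t) = at³ + bt² + ct + d; the 5 given values yield a linear system in the 4 coefficients.
Solving, Q(t) = t³ - 2t² + 2t - 4.
Then Q(6) = 152.

152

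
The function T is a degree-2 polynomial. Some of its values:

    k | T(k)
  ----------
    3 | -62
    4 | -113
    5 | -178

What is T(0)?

7

Write T(k) = ak² + bk + c; the 3 given values yield a linear system in the 3 coefficients.
Solving, T(k) = -7k² - 2k + 7.
The constant term is T(0) = 7.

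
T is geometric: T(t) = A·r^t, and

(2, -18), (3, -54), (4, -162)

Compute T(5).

Consecutive ratio: -54/(-18) = 3, and -162/(-54) = 3, so r = 3.
Then A·3^2 = -18 gives A = -2, and T(t) = -2·3^t.
T(5) = -2·3^5 = -486.

-486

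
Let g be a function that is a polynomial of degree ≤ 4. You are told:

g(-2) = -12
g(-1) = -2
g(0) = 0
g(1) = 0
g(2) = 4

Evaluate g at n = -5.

-150

First differences: 10, 2, 0, 4. Second differences: -8, -2, 4. Third differences: 6, 6.
Level-3 differences are constant, so g has degree 3.
Fitting a degree-3 polynomial gives g(n) = n³ - n².
Then g(-5) = -150.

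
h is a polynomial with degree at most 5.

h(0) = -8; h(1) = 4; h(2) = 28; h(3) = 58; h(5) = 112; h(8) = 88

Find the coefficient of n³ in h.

-1

Write h(n) = an^5 + bn^4 + cn³ + dn² + en + p; the 6 given values yield a linear system in the 6 coefficients.
Solving, the top 2 coefficients vanish, and h(n) = -n³ + 9n² + 4n - 8.
The coefficient of n³ is -1.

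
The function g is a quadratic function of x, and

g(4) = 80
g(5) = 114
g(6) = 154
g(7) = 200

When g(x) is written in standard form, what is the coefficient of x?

7

Write g(x) = ax² + bx + c; the 4 given values yield a linear system in the 3 coefficients.
Solving, g(x) = 3x² + 7x + 4.
The coefficient of x is 7.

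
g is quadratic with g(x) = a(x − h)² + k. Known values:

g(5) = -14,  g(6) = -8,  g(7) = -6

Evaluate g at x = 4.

-24

First differences 6, 2; second difference -4 = 2a, so a = -2.
Expanding, the x-coefficient is −2ah = 4h; matching it to the data gives h = 7, and then k = -6.
So g(x) = -2(x − 7)² − 6.
g(4) = -2·(-3)² − 6 = -24.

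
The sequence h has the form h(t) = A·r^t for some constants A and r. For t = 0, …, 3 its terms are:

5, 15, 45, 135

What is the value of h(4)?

Consecutive ratio: 15/5 = 3, and 45/15 = 3, so r = 3.
Then A·3^0 = 5 gives A = 5, and h(t) = 5·3^t.
h(4) = 5·3^4 = 405.

405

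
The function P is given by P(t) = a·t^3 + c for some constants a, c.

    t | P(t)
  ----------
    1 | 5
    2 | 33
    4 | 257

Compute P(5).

From P(1) = 5 and P(2) = 33: 1a + c = 5 and 8a + c = 33.
Subtracting: 7a = 28, so a = 4; then c = 5 − 4·1 = 1.
So P(t) = 4t³ + 1, and P(5) = 501.

501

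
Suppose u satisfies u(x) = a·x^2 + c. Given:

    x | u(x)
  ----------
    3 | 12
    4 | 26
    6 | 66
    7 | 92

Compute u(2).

From u(3) = 12 and u(4) = 26: 9a + c = 12 and 16a + c = 26.
Subtracting: 7a = 14, so a = 2; then c = 12 − 2·9 = -6.
So u(x) = 2x² − 6, and u(2) = 2.

2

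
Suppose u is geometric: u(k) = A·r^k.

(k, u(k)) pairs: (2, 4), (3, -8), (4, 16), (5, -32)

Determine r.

Consecutive ratio: -8/4 = -2, and 16/(-8) = -2, so r = -2.
Then A·(-2)^2 = 4 gives A = 1, and u(k) = 1·(-2)^k.

-2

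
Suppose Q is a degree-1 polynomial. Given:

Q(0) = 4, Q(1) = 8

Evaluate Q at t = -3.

Write Q(t) = at + b; the 2 given values yield a linear system in the 2 coefficients.
Solving, Q(t) = 4t + 4.
Then Q(-3) = -8.

-8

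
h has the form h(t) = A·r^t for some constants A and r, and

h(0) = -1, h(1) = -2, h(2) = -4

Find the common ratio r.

2

Consecutive ratio: -2/(-1) = 2, and -4/(-2) = 2, so r = 2.
Then A·2^0 = -1 gives A = -1, and h(t) = -1·2^t.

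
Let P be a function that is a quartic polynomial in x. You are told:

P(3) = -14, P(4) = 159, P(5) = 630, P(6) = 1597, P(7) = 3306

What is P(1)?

Write P(x) = ax^4 + bx³ + cx² + dx + e; the 5 given values yield a linear system in the 5 coefficients.
Solving, P(x) = 2x^4 - 3x³ - 9x² - 3x - 5.
Then P(1) = -18.

-18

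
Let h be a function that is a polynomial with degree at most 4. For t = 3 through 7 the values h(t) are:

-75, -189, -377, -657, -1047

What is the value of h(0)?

3

First differences: -114, -188, -280, -390. Second differences: -74, -92, -110. Third differences: -18, -18.
Level-3 differences are constant, so h has degree 3.
Fitting a degree-3 polynomial gives h(t) = -3t³ - t² + 4t + 3.
Then h(0) = 3.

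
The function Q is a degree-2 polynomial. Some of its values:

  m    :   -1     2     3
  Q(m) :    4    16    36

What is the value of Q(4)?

Write Q(m) = am² + bm + c; the 3 given values yield a linear system in the 3 coefficients.
Solving, Q(m) = 4m².
Then Q(4) = 64.

64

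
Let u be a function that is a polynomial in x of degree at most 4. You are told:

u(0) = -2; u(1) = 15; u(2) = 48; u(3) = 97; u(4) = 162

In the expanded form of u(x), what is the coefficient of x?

First differences: 17, 33, 49, 65. Second differences: 16, 16, 16.
Level-2 differences are constant, so u has degree 2.
Fitting a degree-2 polynomial gives u(x) = 8x² + 9x - 2.
The coefficient of x is 9.

9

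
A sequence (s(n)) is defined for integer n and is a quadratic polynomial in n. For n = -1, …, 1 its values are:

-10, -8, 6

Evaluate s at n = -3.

Write s(n) = an² + bn + c; the 3 given values yield a linear system in the 3 coefficients.
Solving, s(n) = 6n² + 8n - 8.
Then s(-3) = 22.

22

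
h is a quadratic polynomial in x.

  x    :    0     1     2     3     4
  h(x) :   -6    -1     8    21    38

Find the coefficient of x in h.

3

First differences: 5, 9, 13, 17. Second differences: 4, 4, 4.
Level-2 differences are constant, so h has degree 2.
Fitting a degree-2 polynomial gives h(x) = 2x² + 3x - 6.
The coefficient of x is 3.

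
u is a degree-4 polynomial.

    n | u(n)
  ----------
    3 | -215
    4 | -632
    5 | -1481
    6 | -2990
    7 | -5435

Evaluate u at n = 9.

Write u(n) = an^4 + bn³ + cn² + dn + e; the 5 given values yield a linear system in the 5 coefficients.
Solving, u(n) = -2n^4 - 2n³ + 2n² - 7n + 4.
Then u(9) = -14477.

-14477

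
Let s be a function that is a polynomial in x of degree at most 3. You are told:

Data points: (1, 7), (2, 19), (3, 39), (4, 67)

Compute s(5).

103

First differences: 12, 20, 28. Second differences: 8, 8.
Level-2 differences are constant, so s has degree 2.
Fitting a degree-2 polynomial gives s(x) = 4x² + 3.
Then s(5) = 103.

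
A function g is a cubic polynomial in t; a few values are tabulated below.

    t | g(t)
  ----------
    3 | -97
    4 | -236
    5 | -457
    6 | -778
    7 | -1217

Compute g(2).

Write g(t) = at³ + bt² + ct + d; the 5 given values yield a linear system in the 4 coefficients.
Solving, g(t) = -3t³ - 5t² + 7t + 8.
Then g(2) = -22.

-22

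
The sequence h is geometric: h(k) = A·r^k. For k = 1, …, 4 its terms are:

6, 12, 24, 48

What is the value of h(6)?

192

Consecutive ratio: 12/6 = 2, and 24/12 = 2, so r = 2.
Then A·2^1 = 6 gives A = 3, and h(k) = 3·2^k.
h(6) = 3·2^6 = 192.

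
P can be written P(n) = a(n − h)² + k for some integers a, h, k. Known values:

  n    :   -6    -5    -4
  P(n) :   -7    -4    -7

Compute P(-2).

-31

First differences 3, -3; second difference -6 = 2a, so a = -3.
Expanding, the n-coefficient is −2ah = 6h; matching it to the data gives h = -5, and then k = -4.
So P(n) = -3(n + 5)² − 4.
P(-2) = -3·3² − 4 = -31.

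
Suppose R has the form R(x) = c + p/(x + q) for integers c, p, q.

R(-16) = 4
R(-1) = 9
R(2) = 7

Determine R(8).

6

(R(x) − c)(x + q) = p for each data point; the three points give a linear system in c and q, then p follows.
Solving: c = 5, q = 4, p = 12, so R(x) = 5 + 12/(x + 4).
Then R(8) = 5 + 12/12 = 6.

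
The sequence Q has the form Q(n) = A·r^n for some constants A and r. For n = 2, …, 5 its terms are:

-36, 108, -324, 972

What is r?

-3

Consecutive ratio: 108/(-36) = -3, and -324/108 = -3, so r = -3.
Then A·(-3)^2 = -36 gives A = -4, and Q(n) = -4·(-3)^n.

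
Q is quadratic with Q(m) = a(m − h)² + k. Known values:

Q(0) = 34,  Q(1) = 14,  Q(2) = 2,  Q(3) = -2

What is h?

3

First differences -20, -12, -4; second difference 8 = 2a, so a = 4.
Expanding, the m-coefficient is −2ah = -8h; matching it to the data gives h = 3, and then k = -2.
So Q(m) = 4(m − 3)² − 2.
Hence h = 3.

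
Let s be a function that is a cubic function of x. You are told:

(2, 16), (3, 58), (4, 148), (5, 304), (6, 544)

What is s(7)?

886

First differences: 42, 90, 156, 240. Second differences: 48, 66, 84. Third differences: 18, 18.
Level-3 differences are constant, so s has degree 3.
Extending the table by one column gives the next first difference 342, so s(7) = 544 + 342 = 886.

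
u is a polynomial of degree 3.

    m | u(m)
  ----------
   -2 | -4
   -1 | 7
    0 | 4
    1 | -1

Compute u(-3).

-41

Write u(m) = am³ + bm² + cm + d; the 4 given values yield a linear system in the 4 coefficients.
Solving, u(m) = 2m³ - m² - 6m + 4.
Then u(-3) = -41.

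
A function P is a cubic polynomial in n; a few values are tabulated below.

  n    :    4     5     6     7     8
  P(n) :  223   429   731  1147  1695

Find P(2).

Write P(n) = an³ + bn² + cn + d; the 5 given values yield a linear system in the 4 coefficients.
Solving, P(n) = 3n³ + 3n² - 4n - 1.
Then P(2) = 27.

27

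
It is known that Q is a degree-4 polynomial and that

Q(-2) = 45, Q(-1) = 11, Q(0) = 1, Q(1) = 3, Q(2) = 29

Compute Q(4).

321

Write Q(x) = ax^4 + bx³ + cx² + dx + e; the 5 given values yield a linear system in the 5 coefficients.
Solving, Q(x) = x^4 + 5x² - 4x + 1.
Then Q(4) = 321.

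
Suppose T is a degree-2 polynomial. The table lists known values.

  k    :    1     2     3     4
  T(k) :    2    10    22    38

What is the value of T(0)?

-2

Write T(k) = ak² + bk + c; the 4 given values yield a linear system in the 3 coefficients.
Solving, T(k) = 2k² + 2k - 2.
Then T(0) = -2.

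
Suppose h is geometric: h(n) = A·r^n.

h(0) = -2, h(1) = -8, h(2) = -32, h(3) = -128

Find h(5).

-2048

Consecutive ratio: -8/(-2) = 4, and -32/(-8) = 4, so r = 4.
Then A·4^0 = -2 gives A = -2, and h(n) = -2·4^n.
h(5) = -2·4^5 = -2048.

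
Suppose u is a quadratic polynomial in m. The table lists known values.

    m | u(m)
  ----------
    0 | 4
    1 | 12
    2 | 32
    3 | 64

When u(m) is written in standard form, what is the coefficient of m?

First differences: 8, 20, 32. Second differences: 12, 12.
Level-2 differences are constant, so u has degree 2.
Fitting a degree-2 polynomial gives u(m) = 6m² + 2m + 4.
The coefficient of m is 2.

2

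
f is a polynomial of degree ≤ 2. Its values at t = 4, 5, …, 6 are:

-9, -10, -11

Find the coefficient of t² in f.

0

First differences: -1, -1.
Level-1 differences are constant, so f has degree 1.
Fitting a degree-1 polynomial gives f(t) = -t - 5.
The coefficient of t² is 0.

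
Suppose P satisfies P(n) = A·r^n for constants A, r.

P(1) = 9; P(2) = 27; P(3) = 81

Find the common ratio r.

Consecutive ratio: 27/9 = 3, and 81/27 = 3, so r = 3.
Then A·3^1 = 9 gives A = 3, and P(n) = 3·3^n.

3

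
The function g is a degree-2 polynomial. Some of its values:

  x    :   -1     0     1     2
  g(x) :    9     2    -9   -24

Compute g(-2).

First differences: -7, -11, -15. Second differences: -4, -4.
Level-2 differences are constant, so g has degree 2.
Fitting a degree-2 polynomial gives g(x) = -2x² - 9x + 2.
Then g(-2) = 12.

12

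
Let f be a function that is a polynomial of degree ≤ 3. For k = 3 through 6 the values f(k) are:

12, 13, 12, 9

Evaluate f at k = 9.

Write f(k) = ak³ + bk² + ck + d; the 4 given values yield a linear system in the 4 coefficients.
Solving, the leading coefficient vanishes, and f(k) = -k² + 8k - 3.
Then f(9) = -12.

-12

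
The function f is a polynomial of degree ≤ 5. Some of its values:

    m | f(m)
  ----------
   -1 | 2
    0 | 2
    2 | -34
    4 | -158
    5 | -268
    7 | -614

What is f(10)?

Write f(m) = am^5 + bm^4 + cm³ + dm² + em + p; the 6 given values yield a linear system in the 6 coefficients.
Solving, the top 2 coefficients vanish, and f(m) = -m³ - 5m² - 4m + 2.
Then f(10) = -1538.

-1538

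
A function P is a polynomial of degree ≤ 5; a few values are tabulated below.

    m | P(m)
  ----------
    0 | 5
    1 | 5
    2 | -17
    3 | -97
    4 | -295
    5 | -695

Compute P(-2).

Write P(m) = am^5 + bm^4 + cm³ + dm² + em + p; the 6 given values yield a linear system in the 6 coefficients.
Solving, the leading coefficient vanishes, and P(m) = -m^4 - 4m² + 5m + 5.
Then P(-2) = -37.

-37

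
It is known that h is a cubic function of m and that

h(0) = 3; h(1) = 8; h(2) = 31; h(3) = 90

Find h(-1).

-2

Write h(m) = am³ + bm² + cm + d; the 4 given values yield a linear system in the 4 coefficients.
Solving, h(m) = 3m³ + 2m + 3.
Then h(-1) = -2.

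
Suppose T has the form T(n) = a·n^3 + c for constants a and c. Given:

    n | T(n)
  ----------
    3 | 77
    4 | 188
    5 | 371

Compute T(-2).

-28

From T(3) = 77 and T(4) = 188: 27a + c = 77 and 64a + c = 188.
Subtracting: 37a = 111, so a = 3; then c = 77 − 3·27 = -4.
So T(n) = 3n³ − 4, and T(-2) = -28.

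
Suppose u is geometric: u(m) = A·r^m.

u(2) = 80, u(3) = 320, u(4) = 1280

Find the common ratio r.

Consecutive ratio: 320/80 = 4, and 1280/320 = 4, so r = 4.
Then A·4^2 = 80 gives A = 5, and u(m) = 5·4^m.

4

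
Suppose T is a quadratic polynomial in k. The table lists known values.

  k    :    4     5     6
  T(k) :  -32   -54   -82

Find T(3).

Write T(k) = ak² + bk + c; the 3 given values yield a linear system in the 3 coefficients.
Solving, T(k) = -3k² + 5k - 4.
Then T(3) = -16.

-16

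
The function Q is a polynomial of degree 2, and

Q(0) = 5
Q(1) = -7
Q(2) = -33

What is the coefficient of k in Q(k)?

-5

Write Q(k) = ak² + bk + c; the 3 given values yield a linear system in the 3 coefficients.
Solving, Q(k) = -7k² - 5k + 5.
The coefficient of k is -5.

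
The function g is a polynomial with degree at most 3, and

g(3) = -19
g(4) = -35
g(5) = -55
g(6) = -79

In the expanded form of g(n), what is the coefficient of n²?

-2

First differences: -16, -20, -24. Second differences: -4, -4.
Level-2 differences are constant, so g has degree 2.
Fitting a degree-2 polynomial gives g(n) = -2n² - 2n + 5.
The coefficient of n² is -2.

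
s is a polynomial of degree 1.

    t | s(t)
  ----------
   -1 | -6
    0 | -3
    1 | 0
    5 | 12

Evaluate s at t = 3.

6

Write s(t) = at + b; the 4 given values yield a linear system in the 2 coefficients.
Solving, s(t) = 3t - 3.
Then s(3) = 6.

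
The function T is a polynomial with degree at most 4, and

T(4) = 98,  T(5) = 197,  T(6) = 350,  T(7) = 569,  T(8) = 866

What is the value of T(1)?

First differences: 99, 153, 219, 297. Second differences: 54, 66, 78. Third differences: 12, 12.
Level-3 differences are constant, so T has degree 3.
Fitting a degree-3 polynomial gives T(k) = 2k³ - 3k² + 4k + 2.
Then T(1) = 5.

5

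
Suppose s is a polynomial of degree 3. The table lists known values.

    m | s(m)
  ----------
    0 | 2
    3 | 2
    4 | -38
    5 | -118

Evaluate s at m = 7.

Write s(m) = am³ + bm² + cm + d; the 4 given values yield a linear system in the 4 coefficients.
Solving, s(m) = -2m³ + 4m² + 6m + 2.
Then s(7) = -446.

-446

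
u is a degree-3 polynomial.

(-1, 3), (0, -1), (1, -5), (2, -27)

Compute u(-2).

Write u(x) = ax³ + bx² + cx + d; the 4 given values yield a linear system in the 4 coefficients.
Solving, u(x) = -3x³ - x - 1.
Then u(-2) = 25.

25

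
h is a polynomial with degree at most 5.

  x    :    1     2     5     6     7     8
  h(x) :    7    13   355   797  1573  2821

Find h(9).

4703

Write h(x) = ax^5 + bx^4 + cx³ + dx² + ex + p; the 6 given values yield a linear system in the 6 coefficients.
Solving, the leading coefficient vanishes, and h(x) = x^4 - 3x³ + 4x² + 5.
Then h(9) = 4703.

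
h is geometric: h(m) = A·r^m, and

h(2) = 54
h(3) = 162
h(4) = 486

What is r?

Consecutive ratio: 162/54 = 3, and 486/162 = 3, so r = 3.
Then A·3^2 = 54 gives A = 6, and h(m) = 6·3^m.

3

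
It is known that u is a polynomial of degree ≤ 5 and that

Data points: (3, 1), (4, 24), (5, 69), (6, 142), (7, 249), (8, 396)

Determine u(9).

First differences: 23, 45, 73, 107, 147. Second differences: 22, 28, 34, 40. Third differences: 6, 6, 6.
Level-3 differences are constant, so u has degree 3.
Extending the table by one column gives the next first difference 193, so u(9) = 396 + 193 = 589.

589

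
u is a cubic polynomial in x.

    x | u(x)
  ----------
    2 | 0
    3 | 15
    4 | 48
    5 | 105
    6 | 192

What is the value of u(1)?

First differences: 15, 33, 57, 87. Second differences: 18, 24, 30. Third differences: 6, 6.
Level-3 differences are constant, so u has degree 3.
Fitting a degree-3 polynomial gives u(x) = x³ - 4x.
Then u(1) = -3.

-3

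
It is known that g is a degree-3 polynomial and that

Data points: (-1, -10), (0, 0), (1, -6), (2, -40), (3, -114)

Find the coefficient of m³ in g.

First differences: 10, -6, -34, -74. Second differences: -16, -28, -40. Third differences: -12, -12.
Level-3 differences are constant, so g has degree 3.
Fitting a degree-3 polynomial gives g(m) = -2m³ - 8m² + 4m.
The coefficient of m³ is -2.

-2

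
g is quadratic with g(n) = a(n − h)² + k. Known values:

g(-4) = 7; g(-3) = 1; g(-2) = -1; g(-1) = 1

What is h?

First differences -6, -2, 2; second difference 4 = 2a, so a = 2.
Expanding, the n-coefficient is −2ah = -4h; matching it to the data gives h = -2, and then k = -1.
So g(n) = 2(n + 2)² − 1.
Hence h = -2.

-2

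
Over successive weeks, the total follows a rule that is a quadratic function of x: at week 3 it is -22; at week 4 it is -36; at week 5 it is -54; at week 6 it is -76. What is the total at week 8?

Write the value at x as g(x).
First differences: -14, -18, -22. Second differences: -4, -4.
Level-2 differences are constant, so g has degree 2.
Fitting a degree-2 polynomial gives g(x) = -2x² - 4.
Then g(8) = -132.

-132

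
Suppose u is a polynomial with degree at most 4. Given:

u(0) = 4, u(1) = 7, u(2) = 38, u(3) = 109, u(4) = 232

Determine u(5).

419

First differences: 3, 31, 71, 123. Second differences: 28, 40, 52. Third differences: 12, 12.
Level-3 differences are constant, so u has degree 3.
Fitting a degree-3 polynomial gives u(t) = 2t³ + 8t² - 7t + 4.
Then u(5) = 419.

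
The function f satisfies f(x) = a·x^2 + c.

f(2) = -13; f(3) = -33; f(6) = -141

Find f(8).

-253

From f(2) = -13 and f(3) = -33: 4a + c = -13 and 9a + c = -33.
Subtracting: 5a = -20, so a = -4; then c = -13 − (-4)·4 = 3.
So f(x) = -4x² + 3, and f(8) = -253.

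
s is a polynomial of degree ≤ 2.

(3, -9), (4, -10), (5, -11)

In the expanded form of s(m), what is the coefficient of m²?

0

Write s(m) = am² + bm + c; the 3 given values yield a linear system in the 3 coefficients.
Solving, the leading coefficient vanishes, and s(m) = -m - 6.
The coefficient of m² is 0.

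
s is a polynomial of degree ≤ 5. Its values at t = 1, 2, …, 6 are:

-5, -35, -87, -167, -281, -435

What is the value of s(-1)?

13

First differences: -30, -52, -80, -114, -154. Second differences: -22, -28, -34, -40. Third differences: -6, -6, -6.
Level-3 differences are constant, so s has degree 3.
Fitting a degree-3 polynomial gives s(t) = -t³ - 5t² - 8t + 9.
Then s(-1) = 13.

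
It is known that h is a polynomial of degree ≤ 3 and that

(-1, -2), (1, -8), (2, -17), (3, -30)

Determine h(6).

-93

Write h(n) = an³ + bn² + cn + d; the 4 given values yield a linear system in the 4 coefficients.
Solving, the leading coefficient vanishes, and h(n) = -2n² - 3n - 3.
Then h(6) = -93.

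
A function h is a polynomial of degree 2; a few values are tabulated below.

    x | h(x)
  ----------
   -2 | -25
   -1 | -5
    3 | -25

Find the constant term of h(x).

Write h(x) = ax² + bx + c; the 3 given values yield a linear system in the 3 coefficients.
Solving, h(x) = -5x² + 5x + 5.
The constant term is h(0) = 5.

5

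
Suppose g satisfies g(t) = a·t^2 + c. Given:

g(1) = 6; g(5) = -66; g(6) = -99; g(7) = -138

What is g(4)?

-39

From g(1) = 6 and g(5) = -66: 1a + c = 6 and 25a + c = -66.
Subtracting: 24a = -72, so a = -3; then c = 6 − (-3)·1 = 9.
So g(t) = -3t² + 9, and g(4) = -39.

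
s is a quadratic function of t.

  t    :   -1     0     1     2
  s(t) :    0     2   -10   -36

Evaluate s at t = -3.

-46

Write s(t) = at² + bt + c; the 4 given values yield a linear system in the 3 coefficients.
Solving, s(t) = -7t² - 5t + 2.
Then s(-3) = -46.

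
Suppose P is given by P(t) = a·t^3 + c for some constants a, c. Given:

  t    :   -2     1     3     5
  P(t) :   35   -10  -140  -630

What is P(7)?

-1720

From P(-2) = 35 and P(1) = -10: -8a + c = 35 and 1a + c = -10.
Subtracting: 9a = -45, so a = -5; then c = 35 − (-5)·(-8) = -5.
So P(t) = -5t³ − 5, and P(7) = -1720.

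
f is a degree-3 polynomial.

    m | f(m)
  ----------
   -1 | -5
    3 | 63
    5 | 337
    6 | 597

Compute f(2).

Write f(m) = am³ + bm² + cm + d; the 4 given values yield a linear system in the 4 coefficients.
Solving, f(m) = 3m³ - m² - 2m - 3.
Then f(2) = 13.

13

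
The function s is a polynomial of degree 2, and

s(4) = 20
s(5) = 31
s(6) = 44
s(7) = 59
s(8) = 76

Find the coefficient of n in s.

2

Write s(n) = an² + bn + c; the 5 given values yield a linear system in the 3 coefficients.
Solving, s(n) = n² + 2n - 4.
The coefficient of n is 2.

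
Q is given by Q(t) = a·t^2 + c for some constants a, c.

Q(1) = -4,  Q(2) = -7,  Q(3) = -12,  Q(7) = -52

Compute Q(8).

-67

From Q(1) = -4 and Q(2) = -7: 1a + c = -4 and 4a + c = -7.
Subtracting: 3a = -3, so a = -1; then c = -4 − (-1)·1 = -3.
So Q(t) = -1t² − 3, and Q(8) = -67.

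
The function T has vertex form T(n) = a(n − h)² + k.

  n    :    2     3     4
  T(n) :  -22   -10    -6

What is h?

4

First differences 12, 4; second difference -8 = 2a, so a = -4.
Expanding, the n-coefficient is −2ah = 8h; matching it to the data gives h = 4, and then k = -6.
So T(n) = -4(n − 4)² − 6.
Hence h = 4.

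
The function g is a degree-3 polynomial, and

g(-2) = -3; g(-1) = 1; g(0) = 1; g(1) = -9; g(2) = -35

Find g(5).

-269

First differences: 4, 0, -10, -26. Second differences: -4, -10, -16. Third differences: -6, -6.
Level-3 differences are constant, so g has degree 3.
Fitting a degree-3 polynomial gives g(m) = -m³ - 5m² - 4m + 1.
Then g(5) = -269.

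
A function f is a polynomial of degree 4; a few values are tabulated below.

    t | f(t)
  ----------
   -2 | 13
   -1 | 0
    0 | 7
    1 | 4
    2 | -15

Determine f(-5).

Write f(t) = at^4 + bt³ + ct² + dt + e; the 5 given values yield a linear system in the 5 coefficients.
Solving, f(t) = t^4 - 3t³ - 6t² + 5t + 7.
Then f(-5) = 832.

832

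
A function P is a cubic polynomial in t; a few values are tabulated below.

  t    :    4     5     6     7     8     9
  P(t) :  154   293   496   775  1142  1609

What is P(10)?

2188

First differences: 139, 203, 279, 367, 467. Second differences: 64, 76, 88, 100. Third differences: 12, 12, 12.
Level-3 differences are constant, so P has degree 3.
Extending the table by one column gives the next first difference 579, so P(10) = 1609 + 579 = 2188.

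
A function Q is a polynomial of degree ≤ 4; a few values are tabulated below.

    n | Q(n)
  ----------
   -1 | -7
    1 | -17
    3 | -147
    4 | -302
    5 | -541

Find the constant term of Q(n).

-6

Write Q(n) = an^4 + bn³ + cn² + dn + e; the 5 given values yield a linear system in the 5 coefficients.
Solving, the leading coefficient vanishes, and Q(n) = -3n³ - 6n² - 2n - 6.
The constant term is Q(0) = -6.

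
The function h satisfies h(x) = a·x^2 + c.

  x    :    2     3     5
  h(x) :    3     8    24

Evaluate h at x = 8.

From h(2) = 3 and h(3) = 8: 4a + c = 3 and 9a + c = 8.
Subtracting: 5a = 5, so a = 1; then c = 3 − 1·4 = -1.
So h(x) = 1x² − 1, and h(8) = 63.

63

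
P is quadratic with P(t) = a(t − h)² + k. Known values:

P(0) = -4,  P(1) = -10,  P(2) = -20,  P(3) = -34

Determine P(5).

-74

First differences -6, -10, -14; second difference -4 = 2a, so a = -2.
Expanding, the t-coefficient is −2ah = 4h; matching it to the data gives h = -1, and then k = -2.
So P(t) = -2(t + 1)² − 2.
P(5) = -2·6² − 2 = -74.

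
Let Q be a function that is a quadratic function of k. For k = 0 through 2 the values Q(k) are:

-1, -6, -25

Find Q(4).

-105

Write Q(k) = ak² + bk + c; the 3 given values yield a linear system in the 3 coefficients.
Solving, Q(k) = -7k² + 2k - 1.
Then Q(4) = -105.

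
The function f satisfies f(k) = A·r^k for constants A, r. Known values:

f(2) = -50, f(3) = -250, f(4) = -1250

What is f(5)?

-6250

Consecutive ratio: -250/(-50) = 5, and -1250/(-250) = 5, so r = 5.
Then A·5^2 = -50 gives A = -2, and f(k) = -2·5^k.
f(5) = -2·5^5 = -6250.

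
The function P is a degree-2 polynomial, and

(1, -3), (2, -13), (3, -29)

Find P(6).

-113

Write P(n) = an² + bn + c; the 3 given values yield a linear system in the 3 coefficients.
Solving, P(n) = -3n² - n + 1.
Then P(6) = -113.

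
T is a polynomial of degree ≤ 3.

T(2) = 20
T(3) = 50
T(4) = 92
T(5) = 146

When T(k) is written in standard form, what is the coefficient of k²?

6

First differences: 30, 42, 54. Second differences: 12, 12.
Level-2 differences are constant, so T has degree 2.
Fitting a degree-2 polynomial gives T(k) = 6k² - 4.
The coefficient of k² is 6.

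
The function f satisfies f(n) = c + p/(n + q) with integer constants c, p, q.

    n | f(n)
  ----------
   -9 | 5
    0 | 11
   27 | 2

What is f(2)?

27

(f(n) − c)(n + q) = p for each data point; the three points give a linear system in c and q, then p follows.
Solving: c = 3, q = -3, p = -24, so f(n) = 3 − 24/(n − 3).
Then f(2) = 3 − 24/(-1) = 27.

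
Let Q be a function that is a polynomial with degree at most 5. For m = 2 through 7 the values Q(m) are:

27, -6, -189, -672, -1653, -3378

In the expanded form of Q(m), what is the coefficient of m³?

3

First differences: -33, -183, -483, -981, -1725. Second differences: -150, -300, -498, -744. Third differences: -150, -198, -246. Fourth differences: -48, -48.
Level-4 differences are constant, so Q has degree 4.
Fitting a degree-4 polynomial gives Q(m) = -2m^4 + 3m³ + 8m² + 3.
The coefficient of m³ is 3.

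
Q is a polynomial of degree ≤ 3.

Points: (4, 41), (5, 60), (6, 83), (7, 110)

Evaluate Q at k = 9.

176

First differences: 19, 23, 27. Second differences: 4, 4.
Level-2 differences are constant, so Q has degree 2.
Fitting a degree-2 polynomial gives Q(k) = 2k² + k + 5.
Then Q(9) = 176.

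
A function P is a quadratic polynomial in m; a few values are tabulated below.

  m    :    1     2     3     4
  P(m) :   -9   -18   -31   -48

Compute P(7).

First differences: -9, -13, -17. Second differences: -4, -4.
Level-2 differences are constant, so P has degree 2.
Fitting a degree-2 polynomial gives P(m) = -2m² - 3m - 4.
Then P(7) = -123.

-123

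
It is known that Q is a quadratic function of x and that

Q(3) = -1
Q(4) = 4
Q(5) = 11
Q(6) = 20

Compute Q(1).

Write Q(x) = ax² + bx + c; the 4 given values yield a linear system in the 3 coefficients.
Solving, Q(x) = x² - 2x - 4.
Then Q(1) = -5.

-5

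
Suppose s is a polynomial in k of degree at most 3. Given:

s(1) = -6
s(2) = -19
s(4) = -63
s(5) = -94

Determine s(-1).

Write s(k) = ak³ + bk² + ck + d; the 4 given values yield a linear system in the 4 coefficients.
Solving, the leading coefficient vanishes, and s(k) = -3k² - 4k + 1.
Then s(-1) = 2.

2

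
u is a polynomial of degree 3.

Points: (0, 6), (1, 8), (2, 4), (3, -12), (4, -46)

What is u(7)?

-316

First differences: 2, -4, -16, -34. Second differences: -6, -12, -18. Third differences: -6, -6.
Level-3 differences are constant, so u has degree 3.
Fitting a degree-3 polynomial gives u(t) = -t³ + 3t + 6.
Then u(7) = -316.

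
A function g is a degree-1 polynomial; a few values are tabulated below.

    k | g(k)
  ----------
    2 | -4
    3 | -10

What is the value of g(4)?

-16

Write g(k) = ak + b; the 2 given values yield a linear system in the 2 coefficients.
Solving, g(k) = -6k + 8.
Then g(4) = -16.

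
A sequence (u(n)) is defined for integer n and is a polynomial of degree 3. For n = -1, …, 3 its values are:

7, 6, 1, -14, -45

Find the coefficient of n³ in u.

-1

First differences: -1, -5, -15, -31. Second differences: -4, -10, -16. Third differences: -6, -6.
Level-3 differences are constant, so u has degree 3.
Fitting a degree-3 polynomial gives u(n) = -n³ - 2n² - 2n + 6.
The coefficient of n³ is -1.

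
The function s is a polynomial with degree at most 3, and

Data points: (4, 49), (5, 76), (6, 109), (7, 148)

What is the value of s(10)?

301

First differences: 27, 33, 39. Second differences: 6, 6.
Level-2 differences are constant, so s has degree 2.
Fitting a degree-2 polynomial gives s(k) = 3k² + 1.
Then s(10) = 301.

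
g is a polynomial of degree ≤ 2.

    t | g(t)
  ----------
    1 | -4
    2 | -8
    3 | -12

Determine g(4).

First differences: -4, -4.
Level-1 differences are constant, so g has degree 1.
Fitting a degree-1 polynomial gives g(t) = -4t.
Then g(4) = -16.

-16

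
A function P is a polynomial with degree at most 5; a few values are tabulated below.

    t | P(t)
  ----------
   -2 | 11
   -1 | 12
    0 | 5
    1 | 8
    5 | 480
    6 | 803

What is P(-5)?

-220

Write P(t) = at^5 + bt^4 + ct³ + dt² + et + p; the 6 given values yield a linear system in the 6 coefficients.
Solving, the top 2 coefficients vanish, and P(t) = 3t³ + 5t² - 5t + 5.
Then P(-5) = -220.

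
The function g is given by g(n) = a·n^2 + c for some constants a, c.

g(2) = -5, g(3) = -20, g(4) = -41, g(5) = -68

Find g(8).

From g(2) = -5 and g(3) = -20: 4a + c = -5 and 9a + c = -20.
Subtracting: 5a = -15, so a = -3; then c = -5 − (-3)·4 = 7.
So g(n) = -3n² + 7, and g(8) = -185.

-185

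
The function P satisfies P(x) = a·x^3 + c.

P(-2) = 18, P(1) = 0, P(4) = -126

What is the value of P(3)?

From P(-2) = 18 and P(1) = 0: -8a + c = 18 and 1a + c = 0.
Subtracting: 9a = -18, so a = -2; then c = 18 − (-2)·(-8) = 2.
So P(x) = -2x³ + 2, and P(3) = -52.

-52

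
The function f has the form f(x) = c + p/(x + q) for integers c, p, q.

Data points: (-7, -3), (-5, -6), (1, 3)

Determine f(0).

(f(x) − c)(x + q) = p for each data point; the three points give a linear system in c and q, then p follows.
Solving: c = 0, q = 3, p = 12, so f(x) = 12/(x + 3).
Then f(0) = 0 + 12/3 = 4.

4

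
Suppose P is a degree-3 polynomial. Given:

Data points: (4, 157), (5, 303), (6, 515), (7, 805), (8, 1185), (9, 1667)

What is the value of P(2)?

15

First differences: 146, 212, 290, 380, 482. Second differences: 66, 78, 90, 102. Third differences: 12, 12, 12.
Level-3 differences are constant, so P has degree 3.
Fitting a degree-3 polynomial gives P(k) = 2k³ + 3k² - 3k - 7.
Then P(2) = 15.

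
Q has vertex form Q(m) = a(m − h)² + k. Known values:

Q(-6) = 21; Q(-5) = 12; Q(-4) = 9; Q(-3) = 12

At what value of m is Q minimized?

-4

First differences -9, -3, 3; second difference 6 = 2a, so a = 3.
Expanding, the m-coefficient is −2ah = -6h; matching it to the data gives h = -4, and then k = 9.
So Q(m) = 3(m + 4)² + 9.
Hence h = -4.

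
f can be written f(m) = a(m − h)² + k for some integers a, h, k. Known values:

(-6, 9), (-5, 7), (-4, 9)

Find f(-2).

25

First differences -2, 2; second difference 4 = 2a, so a = 2.
Expanding, the m-coefficient is −2ah = -4h; matching it to the data gives h = -5, and then k = 7.
So f(m) = 2(m + 5)² + 7.
f(-2) = 2·3² + 7 = 25.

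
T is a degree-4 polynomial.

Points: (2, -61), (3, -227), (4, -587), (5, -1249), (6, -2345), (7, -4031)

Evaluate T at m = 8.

First differences: -166, -360, -662, -1096, -1686. Second differences: -194, -302, -434, -590. Third differences: -108, -132, -156. Fourth differences: -24, -24.
Level-4 differences are constant, so T has degree 4.
Fitting a degree-4 polynomial gives T(m) = -m^4 - 4m³ - 6m² + 5m + 1.
Then T(8) = -6487.

-6487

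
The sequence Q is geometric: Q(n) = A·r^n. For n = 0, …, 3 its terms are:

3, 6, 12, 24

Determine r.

2

Consecutive ratio: 6/3 = 2, and 12/6 = 2, so r = 2.
Then A·2^0 = 3 gives A = 3, and Q(n) = 3·2^n.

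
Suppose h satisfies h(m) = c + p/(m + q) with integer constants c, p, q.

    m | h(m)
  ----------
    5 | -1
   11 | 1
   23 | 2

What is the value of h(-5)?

(h(m) − c)(m + q) = p for each data point; the three points give a linear system in c and q, then p follows.
Solving: c = 3, q = 1, p = -24, so h(m) = 3 − 24/(m + 1).
Then h(-5) = 3 − 24/(-4) = 9.

9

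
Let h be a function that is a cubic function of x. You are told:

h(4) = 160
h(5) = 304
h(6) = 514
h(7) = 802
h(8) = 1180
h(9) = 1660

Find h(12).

First differences: 144, 210, 288, 378, 480. Second differences: 66, 78, 90, 102. Third differences: 12, 12, 12.
Level-3 differences are constant, so h has degree 3.
Fitting a degree-3 polynomial gives h(x) = 2x³ + 3x² - 5x + 4.
Then h(12) = 3832.

3832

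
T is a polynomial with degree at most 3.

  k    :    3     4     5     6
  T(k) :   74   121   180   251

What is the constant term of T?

5

First differences: 47, 59, 71. Second differences: 12, 12.
Level-2 differences are constant, so T has degree 2.
Fitting a degree-2 polynomial gives T(k) = 6k² + 5k + 5.
The constant term is T(0) = 5.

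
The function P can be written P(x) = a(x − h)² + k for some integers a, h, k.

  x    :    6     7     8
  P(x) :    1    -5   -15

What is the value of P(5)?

3

First differences -6, -10; second difference -4 = 2a, so a = -2.
Expanding, the x-coefficient is −2ah = 4h; matching it to the data gives h = 5, and then k = 3.
So P(x) = -2(x − 5)² + 3.
P(5) = -2·0² + 3 = 3.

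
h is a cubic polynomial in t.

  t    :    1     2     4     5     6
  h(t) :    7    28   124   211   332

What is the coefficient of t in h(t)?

Write h(t) = at³ + bt² + ct + d; the 5 given values yield a linear system in the 4 coefficients.
Solving, h(t) = t³ + 2t² + 8t - 4.
The coefficient of t is 8.

8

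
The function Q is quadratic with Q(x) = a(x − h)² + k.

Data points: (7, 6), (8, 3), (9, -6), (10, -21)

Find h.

First differences -3, -9, -15; second difference -6 = 2a, so a = -3.
Expanding, the x-coefficient is −2ah = 6h; matching it to the data gives h = 7, and then k = 6.
So Q(x) = -3(x − 7)² + 6.
Hence h = 7.

7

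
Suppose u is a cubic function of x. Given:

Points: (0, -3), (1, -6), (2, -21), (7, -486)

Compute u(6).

-321

Write u(x) = ax³ + bx² + cx + d; the 4 given values yield a linear system in the 4 coefficients.
Solving, u(x) = -x³ - 3x² + x - 3.
Then u(6) = -321.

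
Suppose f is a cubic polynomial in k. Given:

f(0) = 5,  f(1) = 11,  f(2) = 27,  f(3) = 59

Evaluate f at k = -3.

-13

Write f(k) = ak³ + bk² + ck + d; the 4 given values yield a linear system in the 4 coefficients.
Solving, f(k) = k³ + 2k² + 3k + 5.
Then f(-3) = -13.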